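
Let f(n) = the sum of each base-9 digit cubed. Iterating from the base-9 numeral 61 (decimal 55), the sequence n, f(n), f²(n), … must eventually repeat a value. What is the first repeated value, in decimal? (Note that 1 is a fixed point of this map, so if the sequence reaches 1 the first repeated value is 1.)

55 = (6,1)_9 → 6³ + 1³ = 217
217 = (2,6,1)_9 → 2³ + 6³ + 1³ = 225
225 = (2,7,0)_9 → 2³ + 7³ + 0³ = 351
351 = (4,3,0)_9 → 4³ + 3³ + 0³ = 91
91 = (1,1,1)_9 → 1³ + 1³ + 1³ = 3
3 = (3)_9 → 3³ = 27
27 = (3,0)_9 → 3³ + 0³ = 27  — 27 already appeared earlier.

27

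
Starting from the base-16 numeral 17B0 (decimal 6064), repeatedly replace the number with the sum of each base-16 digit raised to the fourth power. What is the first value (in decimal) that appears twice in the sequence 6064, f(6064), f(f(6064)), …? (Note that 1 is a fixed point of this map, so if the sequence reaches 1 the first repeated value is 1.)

6064 = (1,7,11,0)_16 → 1⁴ + 7⁴ + 11⁴ + 0⁴ = 1 + 2401 + 14641 + 0 = 17043
17043 = (4,2,9,3)_16 → 4⁴ + 2⁴ + 9⁴ + 3⁴ = 256 + 16 + 6561 + 81 = 6914
6914 = (1,11,0,2)_16 → 1⁴ + 11⁴ + 0⁴ + 2⁴ = 1 + 14641 + 0 + 16 = 14658
14658 = (3,9,4,2)_16 → 3⁴ + 9⁴ + 4⁴ + 2⁴ = 81 + 6561 + 256 + 16 = 6914  — 6914 already appeared earlier.

6914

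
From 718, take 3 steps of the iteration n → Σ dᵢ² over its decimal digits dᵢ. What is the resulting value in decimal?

65

718 → 7² + 1² + 8² = 49 + 1 + 64 = 114
114 → 1² + 1² + 4² = 1 + 1 + 16 = 18
18 → 1² + 8² = 1 + 64 = 65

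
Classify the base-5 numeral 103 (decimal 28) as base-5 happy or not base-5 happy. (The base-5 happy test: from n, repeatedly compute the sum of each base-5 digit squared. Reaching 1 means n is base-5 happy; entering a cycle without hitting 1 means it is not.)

not base-5 happy

28 = (1,0,3)_5 → 10
10 = (2,0)_5 → 4
4 = (4)_5 → 16
16 = (3,1)_5 → 10  — 10 already seen; the sequence cycles without reaching 1.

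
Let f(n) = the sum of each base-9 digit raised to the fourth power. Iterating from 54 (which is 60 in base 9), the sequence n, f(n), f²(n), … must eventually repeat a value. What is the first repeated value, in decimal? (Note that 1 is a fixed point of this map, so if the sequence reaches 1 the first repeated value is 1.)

54 = (6,0)_9 → 6⁴ + 0⁴ = 1296 + 0 = 1296
1296 = (1,7,0,0)_9 → 1⁴ + 7⁴ + 0⁴ + 0⁴ = 1 + 2401 + 0 + 0 = 2402
2402 = (3,2,5,8)_9 → 3⁴ + 2⁴ + 5⁴ + 8⁴ = 81 + 16 + 625 + 4096 = 4818
4818 = (6,5,4,3)_9 → 6⁴ + 5⁴ + 4⁴ + 3⁴ = 1296 + 625 + 256 + 81 = 2258
2258 = (3,0,7,8)_9 → 3⁴ + 0⁴ + 7⁴ + 8⁴ = 81 + 0 + 2401 + 4096 = 6578
6578 = (1,0,0,1,8)_9 → 1⁴ + 0⁴ + 0⁴ + 1⁴ + 8⁴ = 1 + 0 + 0 + 1 + 4096 = 4098
4098 = (5,5,5,3)_9 → 5⁴ + 5⁴ + 5⁴ + 3⁴ = 625 + 625 + 625 + 81 = 1956
1956 = (2,6,1,3)_9 → 2⁴ + 6⁴ + 1⁴ + 3⁴ = 16 + 1296 + 1 + 81 = 1394
1394 = (1,8,1,8)_9 → 1⁴ + 8⁴ + 1⁴ + 8⁴ = 1 + 4096 + 1 + 4096 = 8194
8194 = (1,2,2,1,4)_9 → 1⁴ + 2⁴ + 2⁴ + 1⁴ + 4⁴ = 1 + 16 + 16 + 1 + 256 = 290
290 = (3,5,2)_9 → 3⁴ + 5⁴ + 2⁴ = 81 + 625 + 16 = 722
722 = (8,8,2)_9 → 8⁴ + 8⁴ + 2⁴ = 4096 + 4096 + 16 = 8208
8208 = (1,2,2,3,0)_9 → 1⁴ + 2⁴ + 2⁴ + 3⁴ + 0⁴ = 1 + 16 + 16 + 81 + 0 = 114
114 = (1,3,6)_9 → 1⁴ + 3⁴ + 6⁴ = 1 + 81 + 1296 = 1378
1378 = (1,8,0,1)_9 → 1⁴ + 8⁴ + 0⁴ + 1⁴ = 1 + 4096 + 0 + 1 = 4098  — 4098 already appeared earlier.

4098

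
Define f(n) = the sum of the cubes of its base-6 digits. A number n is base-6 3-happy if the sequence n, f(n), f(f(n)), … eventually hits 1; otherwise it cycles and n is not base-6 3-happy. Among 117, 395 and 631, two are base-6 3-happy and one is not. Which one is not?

117: 117 → 55 → 29 → 189 → 153 → 92 → 43 → 3 → 27 → 91 → 36 → 1  — reaches 1 (base-6 3-happy)
395: 395 → 315 → 100 → 136 → 155 → 190 → 190  — repeats 190 (not base-6 3-happy)
631: 631 → 161 → 197 → 258 → 3 → 27 → 91 → 36 → 1  — reaches 1 (base-6 3-happy)

395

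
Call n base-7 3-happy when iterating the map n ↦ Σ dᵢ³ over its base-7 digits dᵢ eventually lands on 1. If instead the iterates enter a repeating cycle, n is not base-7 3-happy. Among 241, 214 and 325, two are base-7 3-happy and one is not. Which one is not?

241: 241 → 307 → 433 → 343 → 1  — reaches 1 (base-7 3-happy)
214: 214 → 136 → 160 → 244 → 496 → 244  — repeats 244 (not base-7 3-happy)
325: 325 → 307 → 433 → 343 → 1  — reaches 1 (base-7 3-happy)

214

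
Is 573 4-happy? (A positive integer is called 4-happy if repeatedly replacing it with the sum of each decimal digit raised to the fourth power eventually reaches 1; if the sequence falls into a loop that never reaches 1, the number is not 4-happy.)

573 → 5⁴ + 7⁴ + 3⁴ = 3107
3107 → 3⁴ + 1⁴ + 0⁴ + 7⁴ = 2483
2483 → 2⁴ + 4⁴ + 8⁴ + 3⁴ = 4449
4449 → 4⁴ + 4⁴ + 4⁴ + 9⁴ = 7329
7329 → 7⁴ + 3⁴ + 2⁴ + 9⁴ = 9059
9059 → 9⁴ + 0⁴ + 5⁴ + 9⁴ = 13747
13747 → 1⁴ + 3⁴ + 7⁴ + 4⁴ + 7⁴ = 5140
5140 → 5⁴ + 1⁴ + 4⁴ + 0⁴ = 882
882 → 8⁴ + 8⁴ + 2⁴ = 8208
8208 → 8⁴ + 2⁴ + 0⁴ + 8⁴ = 8208  — 8208 already seen; the sequence cycles without reaching 1.

not 4-happy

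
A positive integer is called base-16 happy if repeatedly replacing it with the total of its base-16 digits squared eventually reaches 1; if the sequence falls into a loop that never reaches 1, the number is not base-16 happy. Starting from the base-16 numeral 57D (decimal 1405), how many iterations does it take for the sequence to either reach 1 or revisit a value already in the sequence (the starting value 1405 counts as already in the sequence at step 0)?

1405 = (5,7,13)_16 → 5² + 7² + 13² = 243
243 = (15,3)_16 → 15² + 3² = 234
234 = (14,10)_16 → 14² + 10² = 296
296 = (1,2,8)_16 → 1² + 2² + 8² = 69
69 = (4,5)_16 → 4² + 5² = 41
41 = (2,9)_16 → 2² + 9² = 85
85 = (5,5)_16 → 5² + 5² = 50
50 = (3,2)_16 → 3² + 2² = 13
13 = (13)_16 → 13² = 169
169 = (10,9)_16 → 10² + 9² = 181
181 = (11,5)_16 → 11² + 5² = 146
146 = (9,2)_16 → 9² + 2² = 85  — 85 repeats.
That took 12 steps.

12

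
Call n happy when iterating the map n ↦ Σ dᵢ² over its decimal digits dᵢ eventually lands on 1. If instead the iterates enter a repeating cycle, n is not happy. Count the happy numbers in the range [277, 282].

1

277: 277 → 102 → 5 → 25 → 29 → 85 → 89 → 145 → 42 → 20 → 4 → 16 → 37 → 58 → 89  — not happy
278: 278 → 117 → 51 → 26 → 40 → 16 → 37 → 58 → 89 → 145 → 42 → 20 → 4 → 16  — not happy
279: 279 → 134 → 26 → 40 → 16 → 37 → 58 → 89 → 145 → 42 → 20 → 4 → 16  — not happy
280: 280 → 68 → 100 → 1  — happy
281: 281 → 69 → 117 → 51 → 26 → 40 → 16 → 37 → 58 → 89 → 145 → 42 → 20 → 4 → 16  — not happy
282: 282 → 72 → 53 → 34 → 25 → 29 → 85 → 89 → 145 → 42 → 20 → 4 → 16 → 37 → 58 → 89  — not happy
happy: 280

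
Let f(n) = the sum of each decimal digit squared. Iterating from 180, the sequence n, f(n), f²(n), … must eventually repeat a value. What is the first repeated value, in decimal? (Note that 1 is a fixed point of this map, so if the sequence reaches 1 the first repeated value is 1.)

37

180 → 65
65 → 61
61 → 37
37 → 58
58 → 89
89 → 145
145 → 42
42 → 20
20 → 4
4 → 16
16 → 37  — 37 already appeared earlier.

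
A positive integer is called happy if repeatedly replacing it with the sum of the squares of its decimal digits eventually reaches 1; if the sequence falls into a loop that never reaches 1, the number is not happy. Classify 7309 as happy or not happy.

7309 → 7² + 3² + 0² + 9² = 139
139 → 1² + 3² + 9² = 91
91 → 9² + 1² = 82
82 → 8² + 2² = 68
68 → 6² + 8² = 100
100 → 1² + 0² + 0² = 1  — reached 1.

happy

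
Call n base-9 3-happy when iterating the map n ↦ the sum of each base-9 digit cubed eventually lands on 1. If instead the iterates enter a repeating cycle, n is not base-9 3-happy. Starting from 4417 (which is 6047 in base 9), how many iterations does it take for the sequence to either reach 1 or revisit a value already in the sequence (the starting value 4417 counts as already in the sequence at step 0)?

8

4417 = (6,0,4,7)_9 → 6³ + 0³ + 4³ + 7³ = 623
623 = (7,6,2)_9 → 7³ + 6³ + 2³ = 567
567 = (7,0,0)_9 → 7³ + 0³ + 0³ = 343
343 = (4,2,1)_9 → 4³ + 2³ + 1³ = 73
73 = (8,1)_9 → 8³ + 1³ = 513
513 = (6,3,0)_9 → 6³ + 3³ + 0³ = 243
243 = (3,0,0)_9 → 3³ + 0³ + 0³ = 27
27 = (3,0)_9 → 3³ + 0³ = 27  — 27 repeats.
That took 8 steps.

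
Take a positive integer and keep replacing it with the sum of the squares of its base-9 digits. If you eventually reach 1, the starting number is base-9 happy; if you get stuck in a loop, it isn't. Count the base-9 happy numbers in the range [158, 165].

1

158: 158 → 90 → 2 → 4 → 16 → 50 → 50  — not base-9 happy
159: 159 → 101 → 9 → 1  — base-9 happy
160: 160 → 114 → 46 → 26 → 68 → 74 → 68  — not base-9 happy
161: 161 → 129 → 35 → 73 → 65 → 53 → 89 → 65  — not base-9 happy
162: 162 → 4 → 16 → 50 → 50  — not base-9 happy
163: 163 → 5 → 25 → 53 → 89 → 65 → 53  — not base-9 happy
164: 164 → 8 → 64 → 50 → 50  — not base-9 happy
165: 165 → 13 → 17 → 65 → 53 → 89 → 65  — not base-9 happy
base-9 happy: 159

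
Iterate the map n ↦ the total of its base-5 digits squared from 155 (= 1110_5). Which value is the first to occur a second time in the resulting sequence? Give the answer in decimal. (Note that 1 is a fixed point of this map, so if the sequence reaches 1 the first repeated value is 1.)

13

155 = (1,1,1,0)_5 → 1² + 1² + 1² + 0² = 1 + 1 + 1 + 0 = 3
3 = (3)_5 → 3² = 9
9 = (1,4)_5 → 1² + 4² = 1 + 16 = 17
17 = (3,2)_5 → 3² + 2² = 9 + 4 = 13
13 = (2,3)_5 → 2² + 3² = 4 + 9 = 13  — 13 already appeared earlier.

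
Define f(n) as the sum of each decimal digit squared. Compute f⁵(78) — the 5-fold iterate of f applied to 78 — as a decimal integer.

16

78 → 7² + 8² = 49 + 64 = 113
113 → 1² + 1² + 3² = 1 + 1 + 9 = 11
11 → 1² + 1² = 1 + 1 = 2
2 → 2² = 4
4 → 4² = 16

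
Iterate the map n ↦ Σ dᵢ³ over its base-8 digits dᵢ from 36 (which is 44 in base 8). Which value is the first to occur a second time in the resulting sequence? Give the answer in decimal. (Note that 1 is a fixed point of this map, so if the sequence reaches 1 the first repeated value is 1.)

1

36 = (4,4)_8 → 4³ + 4³ = 128
128 = (2,0,0)_8 → 2³ + 0³ + 0³ = 8
8 = (1,0)_8 → 1³ + 0³ = 1  — reached the fixed point 1.
1 → 1, so 1 is the first repeated value.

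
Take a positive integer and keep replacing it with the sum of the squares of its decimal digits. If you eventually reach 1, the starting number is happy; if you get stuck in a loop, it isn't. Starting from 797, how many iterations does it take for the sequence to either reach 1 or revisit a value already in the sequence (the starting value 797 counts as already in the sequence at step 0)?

797 → 179
179 → 131
131 → 11
11 → 2
2 → 4
4 → 16
16 → 37
37 → 58
58 → 89
89 → 145
145 → 42
42 → 20
20 → 4  — 4 repeats.
That took 13 steps.

13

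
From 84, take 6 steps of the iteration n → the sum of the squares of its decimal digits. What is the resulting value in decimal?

84 → 8² + 4² = 80
80 → 8² + 0² = 64
64 → 6² + 4² = 52
52 → 5² + 2² = 29
29 → 2² + 9² = 85
85 → 8² + 5² = 89

89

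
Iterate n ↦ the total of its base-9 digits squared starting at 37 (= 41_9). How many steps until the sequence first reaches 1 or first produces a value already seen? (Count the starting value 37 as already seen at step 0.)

37 = (4,1)_9 → 4² + 1² = 16 + 1 = 17
17 = (1,8)_9 → 1² + 8² = 1 + 64 = 65
65 = (7,2)_9 → 7² + 2² = 49 + 4 = 53
53 = (5,8)_9 → 5² + 8² = 25 + 64 = 89
89 = (1,0,8)_9 → 1² + 0² + 8² = 1 + 0 + 64 = 65  — 65 repeats.
That took 5 steps.

5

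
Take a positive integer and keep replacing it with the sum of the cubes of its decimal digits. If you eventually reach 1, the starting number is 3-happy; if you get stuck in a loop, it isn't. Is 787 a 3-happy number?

3-happy

787 → 7³ + 8³ + 7³ = 343 + 512 + 343 = 1198
1198 → 1³ + 1³ + 9³ + 8³ = 1 + 1 + 729 + 512 = 1243
1243 → 1³ + 2³ + 4³ + 3³ = 1 + 8 + 64 + 27 = 100
100 → 1³ + 0³ + 0³ = 1 + 0 + 0 = 1  — reached 1.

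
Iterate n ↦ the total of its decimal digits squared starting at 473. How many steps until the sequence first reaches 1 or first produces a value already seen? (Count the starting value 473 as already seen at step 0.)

473 → 4² + 7² + 3² = 74
74 → 7² + 4² = 65
65 → 6² + 5² = 61
61 → 6² + 1² = 37
37 → 3² + 7² = 58
58 → 5² + 8² = 89
89 → 8² + 9² = 145
145 → 1² + 4² + 5² = 42
42 → 4² + 2² = 20
20 → 2² + 0² = 4
4 → 4² = 16
16 → 1² + 6² = 37  — 37 repeats.
That took 12 steps.

12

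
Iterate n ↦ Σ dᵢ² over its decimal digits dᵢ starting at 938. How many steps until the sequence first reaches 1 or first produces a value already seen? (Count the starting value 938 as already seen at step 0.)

10

938 → 154
154 → 42
42 → 20
20 → 4
4 → 16
16 → 37
37 → 58
58 → 89
89 → 145
145 → 42  — 42 repeats.
That took 10 steps.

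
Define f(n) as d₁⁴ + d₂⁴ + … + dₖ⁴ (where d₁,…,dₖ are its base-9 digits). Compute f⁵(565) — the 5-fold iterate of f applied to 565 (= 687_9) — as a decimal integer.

243

565 = (6,8,7)_9 → 6⁴ + 8⁴ + 7⁴ = 1296 + 4096 + 2401 = 7793
7793 = (1,1,6,1,8)_9 → 1⁴ + 1⁴ + 6⁴ + 1⁴ + 8⁴ = 1 + 1 + 1296 + 1 + 4096 = 5395
5395 = (7,3,5,4)_9 → 7⁴ + 3⁴ + 5⁴ + 4⁴ = 2401 + 81 + 625 + 256 = 3363
3363 = (4,5,4,6)_9 → 4⁴ + 5⁴ + 4⁴ + 6⁴ = 256 + 625 + 256 + 1296 = 2433
2433 = (3,3,0,3)_9 → 3⁴ + 3⁴ + 0⁴ + 3⁴ = 81 + 81 + 0 + 81 = 243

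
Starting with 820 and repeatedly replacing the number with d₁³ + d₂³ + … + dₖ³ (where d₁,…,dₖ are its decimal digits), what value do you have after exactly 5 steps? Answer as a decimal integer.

820 → 8³ + 2³ + 0³ = 512 + 8 + 0 = 520
520 → 5³ + 2³ + 0³ = 125 + 8 + 0 = 133
133 → 1³ + 3³ + 3³ = 1 + 27 + 27 = 55
55 → 5³ + 5³ = 125 + 125 = 250
250 → 2³ + 5³ + 0³ = 8 + 125 + 0 = 133

133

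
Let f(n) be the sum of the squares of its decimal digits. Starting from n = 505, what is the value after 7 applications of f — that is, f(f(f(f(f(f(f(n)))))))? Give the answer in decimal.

42

505 → 5² + 0² + 5² = 25 + 0 + 25 = 50
50 → 5² + 0² = 25 + 0 = 25
25 → 2² + 5² = 4 + 25 = 29
29 → 2² + 9² = 4 + 81 = 85
85 → 8² + 5² = 64 + 25 = 89
89 → 8² + 9² = 64 + 81 = 145
145 → 1² + 4² + 5² = 1 + 16 + 25 = 42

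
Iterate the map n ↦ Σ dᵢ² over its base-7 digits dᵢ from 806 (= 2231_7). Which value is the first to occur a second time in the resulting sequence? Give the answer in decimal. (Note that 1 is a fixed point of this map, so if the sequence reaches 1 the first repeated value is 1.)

2

806 = (2,2,3,1)_7 → 2² + 2² + 3² + 1² = 18
18 = (2,4)_7 → 2² + 4² = 20
20 = (2,6)_7 → 2² + 6² = 40
40 = (5,5)_7 → 5² + 5² = 50
50 = (1,0,1)_7 → 1² + 0² + 1² = 2
2 = (2)_7 → 2² = 4
4 = (4)_7 → 4² = 16
16 = (2,2)_7 → 2² + 2² = 8
8 = (1,1)_7 → 1² + 1² = 2  — 2 already appeared earlier.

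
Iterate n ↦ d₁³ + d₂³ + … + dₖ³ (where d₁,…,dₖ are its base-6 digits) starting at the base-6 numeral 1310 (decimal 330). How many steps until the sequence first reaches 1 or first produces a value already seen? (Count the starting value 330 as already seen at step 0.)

10

330 = (1,3,1,0)_6 → 29
29 = (4,5)_6 → 189
189 = (5,1,3)_6 → 153
153 = (4,1,3)_6 → 92
92 = (2,3,2)_6 → 43
43 = (1,1,1)_6 → 3
3 = (3)_6 → 27
27 = (4,3)_6 → 91
91 = (2,3,1)_6 → 36
36 = (1,0,0)_6 → 1  — reached 1.
That took 10 steps.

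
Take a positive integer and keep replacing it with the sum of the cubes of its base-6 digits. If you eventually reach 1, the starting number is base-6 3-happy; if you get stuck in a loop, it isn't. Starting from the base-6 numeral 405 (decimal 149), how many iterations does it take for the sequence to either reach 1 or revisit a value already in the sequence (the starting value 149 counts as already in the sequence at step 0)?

9

149 = (4,0,5)_6 → 189
189 = (5,1,3)_6 → 153
153 = (4,1,3)_6 → 92
92 = (2,3,2)_6 → 43
43 = (1,1,1)_6 → 3
3 = (3)_6 → 27
27 = (4,3)_6 → 91
91 = (2,3,1)_6 → 36
36 = (1,0,0)_6 → 1  — reached 1.
That took 9 steps.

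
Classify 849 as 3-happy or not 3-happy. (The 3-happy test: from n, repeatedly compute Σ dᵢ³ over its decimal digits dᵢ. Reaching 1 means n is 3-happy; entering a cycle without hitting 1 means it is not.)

849 → 8³ + 4³ + 9³ = 1305
1305 → 1³ + 3³ + 0³ + 5³ = 153
153 → 1³ + 5³ + 3³ = 153  — 153 already seen; the sequence cycles without reaching 1.

not 3-happy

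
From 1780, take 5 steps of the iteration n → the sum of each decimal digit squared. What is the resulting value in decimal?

37

1780 → 114
114 → 18
18 → 65
65 → 61
61 → 37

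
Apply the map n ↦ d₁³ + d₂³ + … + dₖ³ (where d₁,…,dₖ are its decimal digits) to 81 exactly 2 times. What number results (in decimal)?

153

81 → 513
513 → 153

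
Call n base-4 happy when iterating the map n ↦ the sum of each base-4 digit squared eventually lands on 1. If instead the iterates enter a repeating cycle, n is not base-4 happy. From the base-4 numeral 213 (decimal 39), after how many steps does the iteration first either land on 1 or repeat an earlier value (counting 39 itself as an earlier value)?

6

39 = (2,1,3)_4 → 2² + 1² + 3² = 4 + 1 + 9 = 14
14 = (3,2)_4 → 3² + 2² = 9 + 4 = 13
13 = (3,1)_4 → 3² + 1² = 9 + 1 = 10
10 = (2,2)_4 → 2² + 2² = 4 + 4 = 8
8 = (2,0)_4 → 2² + 0² = 4 + 0 = 4
4 = (1,0)_4 → 1² + 0² = 1 + 0 = 1  — reached 1.
That took 6 steps.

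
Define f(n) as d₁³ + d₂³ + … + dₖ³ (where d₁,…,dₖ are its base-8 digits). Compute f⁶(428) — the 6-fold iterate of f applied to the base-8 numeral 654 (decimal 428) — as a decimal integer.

428 = (6,5,4)_8 → 6³ + 5³ + 4³ = 216 + 125 + 64 = 405
405 = (6,2,5)_8 → 6³ + 2³ + 5³ = 216 + 8 + 125 = 349
349 = (5,3,5)_8 → 5³ + 3³ + 5³ = 125 + 27 + 125 = 277
277 = (4,2,5)_8 → 4³ + 2³ + 5³ = 64 + 8 + 125 = 197
197 = (3,0,5)_8 → 3³ + 0³ + 5³ = 27 + 0 + 125 = 152
152 = (2,3,0)_8 → 2³ + 3³ + 0³ = 8 + 27 + 0 = 35

35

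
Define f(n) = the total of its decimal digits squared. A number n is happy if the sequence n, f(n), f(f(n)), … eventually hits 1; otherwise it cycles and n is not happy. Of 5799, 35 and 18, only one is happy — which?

5799

5799: 5799 → 236 → 49 → 97 → 130 → 10 → 1  — reaches 1 (happy)
35: 35 → 34 → 25 → 29 → 85 → 89 → 145 → 42 → 20 → 4 → 16 → 37 → 58 → 89  — repeats 89 (not happy)
18: 18 → 65 → 61 → 37 → 58 → 89 → 145 → 42 → 20 → 4 → 16 → 37  — repeats 37 (not happy)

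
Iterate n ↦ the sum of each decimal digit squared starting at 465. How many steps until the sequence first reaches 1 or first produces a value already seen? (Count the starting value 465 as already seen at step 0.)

11

465 → 4² + 6² + 5² = 77
77 → 7² + 7² = 98
98 → 9² + 8² = 145
145 → 1² + 4² + 5² = 42
42 → 4² + 2² = 20
20 → 2² + 0² = 4
4 → 4² = 16
16 → 1² + 6² = 37
37 → 3² + 7² = 58
58 → 5² + 8² = 89
89 → 8² + 9² = 145  — 145 repeats.
That took 11 steps.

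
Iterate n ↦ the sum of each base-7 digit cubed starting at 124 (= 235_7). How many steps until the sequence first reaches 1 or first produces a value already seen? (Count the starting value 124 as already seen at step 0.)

124 = (2,3,5)_7 → 2³ + 3³ + 5³ = 160
160 = (3,1,6)_7 → 3³ + 1³ + 6³ = 244
244 = (4,6,6)_7 → 4³ + 6³ + 6³ = 496
496 = (1,3,0,6)_7 → 1³ + 3³ + 0³ + 6³ = 244  — 244 repeats.
That took 4 steps.

4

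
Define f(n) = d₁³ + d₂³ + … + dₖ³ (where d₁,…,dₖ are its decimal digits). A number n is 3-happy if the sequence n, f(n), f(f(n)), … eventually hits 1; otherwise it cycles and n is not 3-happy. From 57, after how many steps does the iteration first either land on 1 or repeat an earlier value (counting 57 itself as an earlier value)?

6

57 → 5³ + 7³ = 468
468 → 4³ + 6³ + 8³ = 792
792 → 7³ + 9³ + 2³ = 1080
1080 → 1³ + 0³ + 8³ + 0³ = 513
513 → 5³ + 1³ + 3³ = 153
153 → 1³ + 5³ + 3³ = 153  — 153 repeats.
That took 6 steps.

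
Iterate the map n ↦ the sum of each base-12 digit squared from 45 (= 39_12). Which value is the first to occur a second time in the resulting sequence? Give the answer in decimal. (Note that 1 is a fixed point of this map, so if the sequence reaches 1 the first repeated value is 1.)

50

45 = (3,9)_12 → 3² + 9² = 90
90 = (7,6)_12 → 7² + 6² = 85
85 = (7,1)_12 → 7² + 1² = 50
50 = (4,2)_12 → 4² + 2² = 20
20 = (1,8)_12 → 1² + 8² = 65
65 = (5,5)_12 → 5² + 5² = 50  — 50 already appeared earlier.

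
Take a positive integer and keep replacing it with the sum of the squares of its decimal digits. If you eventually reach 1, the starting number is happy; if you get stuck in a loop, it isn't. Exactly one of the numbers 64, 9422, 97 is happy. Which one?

97

64: 64 → 52 → 29 → 85 → 89 → 145 → 42 → 20 → 4 → 16 → 37 → 58 → 89  — repeats 89 (not happy)
9422: 9422 → 105 → 26 → 40 → 16 → 37 → 58 → 89 → 145 → 42 → 20 → 4 → 16  — repeats 16 (not happy)
97: 97 → 130 → 10 → 1  — reaches 1 (happy)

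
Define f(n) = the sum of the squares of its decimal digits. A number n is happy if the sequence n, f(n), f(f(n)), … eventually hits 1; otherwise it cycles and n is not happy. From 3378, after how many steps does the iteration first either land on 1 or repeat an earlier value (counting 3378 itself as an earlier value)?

3378 → 131
131 → 11
11 → 2
2 → 4
4 → 16
16 → 37
37 → 58
58 → 89
89 → 145
145 → 42
42 → 20
20 → 4  — 4 repeats.
That took 12 steps.

12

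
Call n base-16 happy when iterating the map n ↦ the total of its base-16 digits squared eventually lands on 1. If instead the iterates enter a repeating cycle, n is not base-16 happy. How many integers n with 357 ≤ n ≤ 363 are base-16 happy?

357: 357 → 62 → 205 → 313 → 91 → 146 → 85 → 50 → 13 → 169 → 181 → 146  (repeats 146)
358: 358 → 73 → 97 → 37 → 29 → 170 → 200 → 208 → 169 → 181 → 146 → 85 → 50 → 13 → 169  (repeats 169)
359: 359 → 86 → 61 → 178 → 125 → 218 → 269 → 170 → 200 → 208 → 169 → 181 → 146 → 85 → 50 → 13 → 169  (repeats 169)
360: 360 → 101 → 61 → 178 → 125 → 218 → 269 → 170 → 200 → 208 → 169 → 181 → 146 → 85 → 50 → 13 → 169  (repeats 169)
361: 361 → 118 → 85 → 50 → 13 → 169 → 181 → 146 → 85  (repeats 85)
362: 362 → 137 → 145 → 82 → 29 → 170 → 200 → 208 → 169 → 181 → 146 → 85 → 50 → 13 → 169  (repeats 169)
363: 363 → 158 → 277 → 27 → 122 → 149 → 106 → 136 → 128 → 64 → 16 → 1  (reaches 1)
base-16 happy: 363

1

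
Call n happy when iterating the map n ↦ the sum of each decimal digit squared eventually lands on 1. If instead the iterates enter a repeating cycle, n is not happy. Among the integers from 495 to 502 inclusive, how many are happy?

1

495: 495 → 122 → 9 → 81 → 65 → 61 → 37 → 58 → 89 → 145 → 42 → 20 → 4 → 16 → 37  — not happy
496: 496 → 133 → 19 → 82 → 68 → 100 → 1  — happy
497: 497 → 146 → 53 → 34 → 25 → 29 → 85 → 89 → 145 → 42 → 20 → 4 → 16 → 37 → 58 → 89  — not happy
498: 498 → 161 → 38 → 73 → 58 → 89 → 145 → 42 → 20 → 4 → 16 → 37 → 58  — not happy
499: 499 → 178 → 114 → 18 → 65 → 61 → 37 → 58 → 89 → 145 → 42 → 20 → 4 → 16 → 37  — not happy
500: 500 → 25 → 29 → 85 → 89 → 145 → 42 → 20 → 4 → 16 → 37 → 58 → 89  — not happy
501: 501 → 26 → 40 → 16 → 37 → 58 → 89 → 145 → 42 → 20 → 4 → 16  — not happy
502: 502 → 29 → 85 → 89 → 145 → 42 → 20 → 4 → 16 → 37 → 58 → 89  — not happy
happy: 496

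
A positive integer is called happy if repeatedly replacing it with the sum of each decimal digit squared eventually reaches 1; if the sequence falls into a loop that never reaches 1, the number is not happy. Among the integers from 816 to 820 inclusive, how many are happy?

816: 816 → 101 → 2 → 4 → 16 → 37 → 58 → 89 → 145 → 42 → 20 → 4  — not happy
817: 817 → 114 → 18 → 65 → 61 → 37 → 58 → 89 → 145 → 42 → 20 → 4 → 16 → 37  — not happy
818: 818 → 129 → 86 → 100 → 1  — happy
819: 819 → 146 → 53 → 34 → 25 → 29 → 85 → 89 → 145 → 42 → 20 → 4 → 16 → 37 → 58 → 89  — not happy
820: 820 → 68 → 100 → 1  — happy
happy: 818, 820

2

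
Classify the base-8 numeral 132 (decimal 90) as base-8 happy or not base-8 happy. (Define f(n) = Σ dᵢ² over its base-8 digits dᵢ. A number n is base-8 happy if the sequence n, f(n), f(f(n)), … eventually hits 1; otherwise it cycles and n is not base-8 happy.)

90 = (1,3,2)_8 → 14
14 = (1,6)_8 → 37
37 = (4,5)_8 → 41
41 = (5,1)_8 → 26
26 = (3,2)_8 → 13
13 = (1,5)_8 → 26  — 26 already seen; the sequence cycles without reaching 1.

not base-8 happy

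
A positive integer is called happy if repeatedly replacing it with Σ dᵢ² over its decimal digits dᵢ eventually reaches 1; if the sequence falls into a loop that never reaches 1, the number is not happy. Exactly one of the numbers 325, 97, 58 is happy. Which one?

97

325: 325 → 38 → 73 → 58 → 89 → 145 → 42 → 20 → 4 → 16 → 37 → 58  — repeats 58 (not happy)
97: 97 → 130 → 10 → 1  — reaches 1 (happy)
58: 58 → 89 → 145 → 42 → 20 → 4 → 16 → 37 → 58  — repeats 58 (not happy)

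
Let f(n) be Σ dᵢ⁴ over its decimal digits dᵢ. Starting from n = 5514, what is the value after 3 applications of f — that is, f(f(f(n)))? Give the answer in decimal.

2498

5514 → 5⁴ + 5⁴ + 1⁴ + 4⁴ = 625 + 625 + 1 + 256 = 1507
1507 → 1⁴ + 5⁴ + 0⁴ + 7⁴ = 1 + 625 + 0 + 2401 = 3027
3027 → 3⁴ + 0⁴ + 2⁴ + 7⁴ = 81 + 0 + 16 + 2401 = 2498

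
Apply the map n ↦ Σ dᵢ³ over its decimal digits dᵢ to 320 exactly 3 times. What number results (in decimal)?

320 → 3³ + 2³ + 0³ = 27 + 8 + 0 = 35
35 → 3³ + 5³ = 27 + 125 = 152
152 → 1³ + 5³ + 2³ = 1 + 125 + 8 = 134

134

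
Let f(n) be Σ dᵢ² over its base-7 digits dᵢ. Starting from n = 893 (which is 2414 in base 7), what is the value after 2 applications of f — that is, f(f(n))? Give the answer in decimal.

29

893 = (2,4,1,4)_7 → 37
37 = (5,2)_7 → 29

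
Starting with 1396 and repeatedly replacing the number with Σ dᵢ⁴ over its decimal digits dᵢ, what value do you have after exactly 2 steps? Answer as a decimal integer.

15604

1396 → 7939
7939 → 15604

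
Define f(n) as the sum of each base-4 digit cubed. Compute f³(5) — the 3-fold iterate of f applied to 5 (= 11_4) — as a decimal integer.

8

5 = (1,1)_4 → 1³ + 1³ = 2
2 = (2)_4 → 2³ = 8
8 = (2,0)_4 → 2³ + 0³ = 8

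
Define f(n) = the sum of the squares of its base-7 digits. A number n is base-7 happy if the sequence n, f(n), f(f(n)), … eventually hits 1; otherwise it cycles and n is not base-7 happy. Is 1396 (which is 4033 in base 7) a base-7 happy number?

1396 = (4,0,3,3)_7 → 34
34 = (4,6)_7 → 52
52 = (1,0,3)_7 → 10
10 = (1,3)_7 → 10  — 10 already seen; the sequence cycles without reaching 1.

not base-7 happy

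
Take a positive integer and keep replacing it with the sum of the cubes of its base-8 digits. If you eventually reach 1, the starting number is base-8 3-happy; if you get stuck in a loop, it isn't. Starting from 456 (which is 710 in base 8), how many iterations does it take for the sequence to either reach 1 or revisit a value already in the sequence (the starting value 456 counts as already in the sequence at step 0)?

11

456 = (7,1,0)_8 → 7³ + 1³ + 0³ = 343 + 1 + 0 = 344
344 = (5,3,0)_8 → 5³ + 3³ + 0³ = 125 + 27 + 0 = 152
152 = (2,3,0)_8 → 2³ + 3³ + 0³ = 8 + 27 + 0 = 35
35 = (4,3)_8 → 4³ + 3³ = 64 + 27 = 91
91 = (1,3,3)_8 → 1³ + 3³ + 3³ = 1 + 27 + 27 = 55
55 = (6,7)_8 → 6³ + 7³ = 216 + 343 = 559
559 = (1,0,5,7)_8 → 1³ + 0³ + 5³ + 7³ = 1 + 0 + 125 + 343 = 469
469 = (7,2,5)_8 → 7³ + 2³ + 5³ = 343 + 8 + 125 = 476
476 = (7,3,4)_8 → 7³ + 3³ + 4³ = 343 + 27 + 64 = 434
434 = (6,6,2)_8 → 6³ + 6³ + 2³ = 216 + 216 + 8 = 440
440 = (6,7,0)_8 → 6³ + 7³ + 0³ = 216 + 343 + 0 = 559  — 559 repeats.
That took 11 steps.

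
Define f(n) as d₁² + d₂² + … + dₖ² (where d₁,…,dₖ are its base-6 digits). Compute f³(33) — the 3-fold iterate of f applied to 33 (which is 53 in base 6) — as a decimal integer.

26

33 = (5,3)_6 → 34
34 = (5,4)_6 → 41
41 = (1,0,5)_6 → 26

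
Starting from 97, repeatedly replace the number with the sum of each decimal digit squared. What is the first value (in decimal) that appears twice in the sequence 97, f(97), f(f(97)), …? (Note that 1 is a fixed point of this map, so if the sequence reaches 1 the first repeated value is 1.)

97 → 9² + 7² = 130
130 → 1² + 3² + 0² = 10
10 → 1² + 0² = 1  — reached the fixed point 1.
1 → 1, so 1 is the first repeated value.

1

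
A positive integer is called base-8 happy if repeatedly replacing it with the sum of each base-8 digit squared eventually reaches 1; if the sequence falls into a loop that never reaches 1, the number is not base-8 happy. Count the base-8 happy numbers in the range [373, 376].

373: 373 → 86 → 41 → 26 → 13 → 26  (repeats 26)
374: 374 → 97 → 18 → 8 → 1  (reaches 1)
375: 375 → 110 → 62 → 85 → 30 → 45 → 50 → 40 → 25 → 10 → 5 → 25  (repeats 25)
376: 376 → 74 → 6 → 36 → 32 → 16 → 4 → 16  (repeats 16)
base-8 happy: 374

1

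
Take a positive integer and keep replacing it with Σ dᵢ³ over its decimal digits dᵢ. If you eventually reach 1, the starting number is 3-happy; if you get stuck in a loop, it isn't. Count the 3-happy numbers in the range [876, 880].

876: 876 → 1071 → 345 → 216 → 225 → 141 → 66 → 432 → 99 → 1458 → 702 → 351 → 153 → 153  (repeats 153)
877: 877 → 1198 → 1243 → 100 → 1  (reaches 1)
878: 878 → 1367 → 587 → 980 → 1241 → 74 → 407 → 407  (repeats 407)
879: 879 → 1584 → 702 → 351 → 153 → 153  (repeats 153)
880: 880 → 1024 → 73 → 370 → 370  (repeats 370)
3-happy: 877

1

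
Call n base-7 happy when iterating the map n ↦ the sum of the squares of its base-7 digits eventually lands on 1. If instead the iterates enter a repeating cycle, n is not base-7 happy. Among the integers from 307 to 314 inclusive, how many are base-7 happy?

1

307: 307 → 73 → 19 → 29 → 17 → 13 → 37 → 29  — not base-7 happy
308: 308 → 40 → 50 → 2 → 4 → 16 → 8 → 2  — not base-7 happy
309: 309 → 41 → 61 → 27 → 45 → 45  — not base-7 happy
310: 310 → 44 → 40 → 50 → 2 → 4 → 16 → 8 → 2  — not base-7 happy
311: 311 → 49 → 1  — base-7 happy
312: 312 → 56 → 2 → 4 → 16 → 8 → 2  — not base-7 happy
313: 313 → 65 → 9 → 5 → 25 → 25  — not base-7 happy
314: 314 → 76 → 46 → 52 → 10 → 10  — not base-7 happy
base-7 happy: 311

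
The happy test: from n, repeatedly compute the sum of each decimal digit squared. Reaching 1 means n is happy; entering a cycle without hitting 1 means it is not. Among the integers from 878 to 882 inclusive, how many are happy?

878: 878 → 177 → 99 → 162 → 41 → 17 → 50 → 25 → 29 → 85 → 89 → 145 → 42 → 20 → 4 → 16 → 37 → 58 → 89  (repeats 89)
879: 879 → 194 → 98 → 145 → 42 → 20 → 4 → 16 → 37 → 58 → 89 → 145  (repeats 145)
880: 880 → 128 → 69 → 117 → 51 → 26 → 40 → 16 → 37 → 58 → 89 → 145 → 42 → 20 → 4 → 16  (repeats 16)
881: 881 → 129 → 86 → 100 → 1  (reaches 1)
882: 882 → 132 → 14 → 17 → 50 → 25 → 29 → 85 → 89 → 145 → 42 → 20 → 4 → 16 → 37 → 58 → 89  (repeats 89)
happy: 881

1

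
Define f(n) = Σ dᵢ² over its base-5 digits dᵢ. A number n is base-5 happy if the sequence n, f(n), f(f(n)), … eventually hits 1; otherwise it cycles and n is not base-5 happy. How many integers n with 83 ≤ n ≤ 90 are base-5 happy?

83: 83 → 19 → 25 → 1  (reaches 1)
84: 84 → 26 → 2 → 4 → 16 → 10 → 4  (repeats 4)
85: 85 → 13 → 13  (repeats 13)
86: 86 → 14 → 20 → 16 → 10 → 4 → 16  (repeats 16)
87: 87 → 17 → 13 → 13  (repeats 13)
88: 88 → 22 → 20 → 16 → 10 → 4 → 16  (repeats 16)
89: 89 → 29 → 17 → 13 → 13  (repeats 13)
90: 90 → 18 → 18  (repeats 18)
base-5 happy: 83

1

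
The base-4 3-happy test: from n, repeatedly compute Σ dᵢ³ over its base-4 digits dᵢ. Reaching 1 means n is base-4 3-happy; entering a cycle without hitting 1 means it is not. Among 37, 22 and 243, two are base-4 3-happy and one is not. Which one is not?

243

37: 37 → 10 → 16 → 1  — reaches 1 (base-4 3-happy)
22: 22 → 10 → 16 → 1  — reaches 1 (base-4 3-happy)
243: 243 → 81 → 3 → 27 → 36 → 9 → 9  — repeats 9 (not base-4 3-happy)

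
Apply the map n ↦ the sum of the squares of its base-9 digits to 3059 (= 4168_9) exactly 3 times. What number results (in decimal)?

65

3059 = (4,1,6,8)_9 → 4² + 1² + 6² + 8² = 16 + 1 + 36 + 64 = 117
117 = (1,4,0)_9 → 1² + 4² + 0² = 1 + 16 + 0 = 17
17 = (1,8)_9 → 1² + 8² = 1 + 64 = 65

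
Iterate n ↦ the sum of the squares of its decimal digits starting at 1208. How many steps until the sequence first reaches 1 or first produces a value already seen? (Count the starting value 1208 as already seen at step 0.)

14

1208 → 69
69 → 117
117 → 51
51 → 26
26 → 40
40 → 16
16 → 37
37 → 58
58 → 89
89 → 145
145 → 42
42 → 20
20 → 4
4 → 16  — 16 repeats.
That took 14 steps.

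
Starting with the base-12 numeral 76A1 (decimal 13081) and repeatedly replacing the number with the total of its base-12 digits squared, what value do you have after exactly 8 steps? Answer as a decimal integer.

13081 = (7,6,10,1)_12 → 7² + 6² + 10² + 1² = 49 + 36 + 100 + 1 = 186
186 = (1,3,6)_12 → 1² + 3² + 6² = 1 + 9 + 36 = 46
46 = (3,10)_12 → 3² + 10² = 9 + 100 = 109
109 = (9,1)_12 → 9² + 1² = 81 + 1 = 82
82 = (6,10)_12 → 6² + 10² = 36 + 100 = 136
136 = (11,4)_12 → 11² + 4² = 121 + 16 = 137
137 = (11,5)_12 → 11² + 5² = 121 + 25 = 146
146 = (1,0,2)_12 → 1² + 0² + 2² = 1 + 0 + 4 = 5

5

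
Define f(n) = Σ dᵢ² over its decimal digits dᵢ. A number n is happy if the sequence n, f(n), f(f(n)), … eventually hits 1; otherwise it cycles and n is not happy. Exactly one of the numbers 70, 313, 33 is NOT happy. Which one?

33

70: 70 → 49 → 97 → 130 → 10 → 1  — reaches 1 (happy)
313: 313 → 19 → 82 → 68 → 100 → 1  — reaches 1 (happy)
33: 33 → 18 → 65 → 61 → 37 → 58 → 89 → 145 → 42 → 20 → 4 → 16 → 37  — repeats 37 (not happy)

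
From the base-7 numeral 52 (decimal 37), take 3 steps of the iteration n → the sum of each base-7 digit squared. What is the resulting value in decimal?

13

37 = (5,2)_7 → 5² + 2² = 29
29 = (4,1)_7 → 4² + 1² = 17
17 = (2,3)_7 → 2² + 3² = 13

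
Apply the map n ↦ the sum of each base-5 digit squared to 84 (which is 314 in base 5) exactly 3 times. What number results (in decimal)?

4

84 = (3,1,4)_5 → 3² + 1² + 4² = 26
26 = (1,0,1)_5 → 1² + 0² + 1² = 2
2 = (2)_5 → 2² = 4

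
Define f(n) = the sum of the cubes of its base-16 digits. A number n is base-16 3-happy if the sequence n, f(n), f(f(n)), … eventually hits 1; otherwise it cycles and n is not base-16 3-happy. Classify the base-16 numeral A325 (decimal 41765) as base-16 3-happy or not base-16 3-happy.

not base-16 3-happy

41765 = (10,3,2,5)_16 → 10³ + 3³ + 2³ + 5³ = 1000 + 27 + 8 + 125 = 1160
1160 = (4,8,8)_16 → 4³ + 8³ + 8³ = 64 + 512 + 512 = 1088
1088 = (4,4,0)_16 → 4³ + 4³ + 0³ = 64 + 64 + 0 = 128
128 = (8,0)_16 → 8³ + 0³ = 512 + 0 = 512
512 = (2,0,0)_16 → 2³ + 0³ + 0³ = 8 + 0 + 0 = 8
8 = (8)_16 → 8³ = 512  — 512 already seen; the sequence cycles without reaching 1.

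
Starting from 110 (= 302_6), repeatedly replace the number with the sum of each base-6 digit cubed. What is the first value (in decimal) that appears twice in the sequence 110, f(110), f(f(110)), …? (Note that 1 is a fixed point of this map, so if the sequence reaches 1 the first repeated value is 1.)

190

110 = (3,0,2)_6 → 35
35 = (5,5)_6 → 250
250 = (1,0,5,4)_6 → 190
190 = (5,1,4)_6 → 190  — 190 already appeared earlier.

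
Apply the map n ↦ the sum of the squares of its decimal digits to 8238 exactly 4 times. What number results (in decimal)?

61

8238 → 141
141 → 18
18 → 65
65 → 61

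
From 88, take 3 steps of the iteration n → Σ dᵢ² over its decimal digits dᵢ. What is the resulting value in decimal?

117

88 → 8² + 8² = 64 + 64 = 128
128 → 1² + 2² + 8² = 1 + 4 + 64 = 69
69 → 6² + 9² = 36 + 81 = 117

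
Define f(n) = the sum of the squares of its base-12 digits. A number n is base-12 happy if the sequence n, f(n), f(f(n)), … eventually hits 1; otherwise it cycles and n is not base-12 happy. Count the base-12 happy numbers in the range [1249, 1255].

1

1249: 1249 → 129 → 181 → 11 → 121 → 101 → 89 → 74 → 40 → 25 → 5 → 25  — not base-12 happy
1250: 1250 → 132 → 121 → 101 → 89 → 74 → 40 → 25 → 5 → 25  — not base-12 happy
1251: 1251 → 137 → 146 → 5 → 25 → 5  — not base-12 happy
1252: 1252 → 144 → 1  — base-12 happy
1253: 1253 → 153 → 82 → 136 → 137 → 146 → 5 → 25 → 5  — not base-12 happy
1254: 1254 → 164 → 66 → 61 → 26 → 8 → 64 → 41 → 34 → 104 → 128 → 164  — not base-12 happy
1255: 1255 → 177 → 86 → 53 → 41 → 34 → 104 → 128 → 164 → 66 → 61 → 26 → 8 → 64 → 41  — not base-12 happy
base-12 happy: 1252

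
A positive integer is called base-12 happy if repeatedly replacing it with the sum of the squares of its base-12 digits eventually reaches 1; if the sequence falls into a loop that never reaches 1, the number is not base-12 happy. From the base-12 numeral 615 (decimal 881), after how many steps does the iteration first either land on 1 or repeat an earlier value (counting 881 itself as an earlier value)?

3

881 = (6,1,5)_12 → 6² + 1² + 5² = 62
62 = (5,2)_12 → 5² + 2² = 29
29 = (2,5)_12 → 2² + 5² = 29  — 29 repeats.
That took 3 steps.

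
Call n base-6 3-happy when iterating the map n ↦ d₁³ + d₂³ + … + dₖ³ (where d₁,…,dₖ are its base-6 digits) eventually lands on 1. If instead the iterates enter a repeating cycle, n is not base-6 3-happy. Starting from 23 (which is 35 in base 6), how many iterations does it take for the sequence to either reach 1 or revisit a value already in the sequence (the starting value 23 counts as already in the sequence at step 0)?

7

23 = (3,5)_6 → 3³ + 5³ = 27 + 125 = 152
152 = (4,1,2)_6 → 4³ + 1³ + 2³ = 64 + 1 + 8 = 73
73 = (2,0,1)_6 → 2³ + 0³ + 1³ = 8 + 0 + 1 = 9
9 = (1,3)_6 → 1³ + 3³ = 1 + 27 = 28
28 = (4,4)_6 → 4³ + 4³ = 64 + 64 = 128
128 = (3,3,2)_6 → 3³ + 3³ + 2³ = 27 + 27 + 8 = 62
62 = (1,4,2)_6 → 1³ + 4³ + 2³ = 1 + 64 + 8 = 73  — 73 repeats.
That took 7 steps.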